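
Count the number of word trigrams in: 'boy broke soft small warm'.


Word trigrams from [5] words:
  Trigram 1: (boy broke soft)
  Trigram 2: (broke soft small)
  Trigram 3: (soft small warm)
Total word trigrams: 5 - 2 = 3

3


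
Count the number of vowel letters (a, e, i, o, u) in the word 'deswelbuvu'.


Scanning each character of 'deswelbuvu':
  Position 1: 'd' -> consonant (running count: 0)
  Position 2: 'e' -> vowel (running count: 1)
  Position 3: 's' -> consonant (running count: 1)
  Position 4: 'w' -> consonant (running count: 1)
  Position 5: 'e' -> vowel (running count: 2)
  Position 6: 'l' -> consonant (running count: 2)
  Position 7: 'b' -> consonant (running count: 2)
  Position 8: 'u' -> vowel (running count: 3)
  Position 9: 'v' -> consonant (running count: 3)
  Position 10: 'u' -> vowel (running count: 4)
Total vowels: 4

4


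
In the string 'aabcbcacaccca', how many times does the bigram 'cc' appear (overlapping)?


Scanning 'aabcbcacaccca' for bigram 'cc':
  Position 0: 'aa' -> no
  Position 1: 'ab' -> no
  Position 2: 'bc' -> no
  Position 3: 'cb' -> no
  Position 4: 'bc' -> no
  Position 5: 'ca' -> no
  Position 6: 'ac' -> no
  Position 7: 'ca' -> no
  Position 8: 'ac' -> no
  Position 9: 'cc' -> MATCH
  Position 10: 'cc' -> MATCH
  Position 11: 'ca' -> no
Total matches: 2

2


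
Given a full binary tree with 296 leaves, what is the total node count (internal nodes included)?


Leaf nodes (terminals): 296
Internal nodes = n - 1 = 296 - 1 = 295
Total = leaves + internal = 296 + 295 = 591

591


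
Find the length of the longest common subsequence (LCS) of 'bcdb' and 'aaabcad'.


DP table for LCS of 'bcdb' and 'aaabcad':
       a  a  a  b  c  a  d
    0  0  0  0  0  0  0  0
  b 0  0  0  0  1  1  1  1
  c 0  0  0  0  1  2  2  2
  d 0  0  0  0  1  2  2  3
  b 0  0  0  0  1  2  2  3
LCS: 'bcd'
LCS length = 3

3


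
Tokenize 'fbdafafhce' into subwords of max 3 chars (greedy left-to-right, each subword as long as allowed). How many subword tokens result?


'fbdafafhce' has 10 characters.
Chunking with max size 3:
  Chunk 1: 'fbd' (positions 0-2)
  Chunk 2: 'afa' (positions 3-5)
  Chunk 3: 'fhc' (positions 6-8)
  Chunk 4: 'e' (positions 9-9)
Total chunks: ceil(10 / 3) = 4

4


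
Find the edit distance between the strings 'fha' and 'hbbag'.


Building DP table for s1='fha' (len 3) and s2='hbbag' (len 5):
       h  b  b  a  g
    0  1  2  3  4  5
  f 1  1  2  3  4  5
  h 2  1  2  3  4  5
  a 3  2  2  3  3  4
Edit distance = dp[3][5] = 4

4


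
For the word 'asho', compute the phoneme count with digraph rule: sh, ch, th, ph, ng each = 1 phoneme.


Parsing 'asho' greedily, digraphs first:
  'a' -> vowel phoneme (phonemes so far: 1)
  'sh' -> digraph (1 consonant phoneme) (phonemes so far: 2)
  'o' -> vowel phoneme (phonemes so far: 3)
Total phonemes: 3

3


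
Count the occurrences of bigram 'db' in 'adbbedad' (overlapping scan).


Scanning 'adbbedad' for bigram 'db':
  Position 0: 'ad' -> no
  Position 1: 'db' -> MATCH
  Position 2: 'bb' -> no
  Position 3: 'be' -> no
  Position 4: 'ed' -> no
  Position 5: 'da' -> no
  Position 6: 'ad' -> no
Total matches: 1

1


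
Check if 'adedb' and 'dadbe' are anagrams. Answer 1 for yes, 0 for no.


Sort characters of 'adedb': 'abdde'
Sort characters of 'dadbe': 'abdde'
Sorted forms match -> they ARE anagrams
Result: 1

1


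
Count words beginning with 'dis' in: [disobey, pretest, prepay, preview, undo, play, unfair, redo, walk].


Checking each word for prefix 'dis':
  'disobey' -> YES, starts with 'dis' (count: 1)
  'pretest' -> no (count: 1)
  'prepay' -> no (count: 1)
  'preview' -> no (count: 1)
  'undo' -> no (count: 1)
  'play' -> no (count: 1)
  'unfair' -> no (count: 1)
  'redo' -> no (count: 1)
  'walk' -> no (count: 1)
Total with prefix 'dis': 1

1


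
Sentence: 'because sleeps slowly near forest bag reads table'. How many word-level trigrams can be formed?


Word trigrams from [8] words:
  Trigram 1: (because sleeps slowly)
  Trigram 2: (sleeps slowly near)
  Trigram 3: (slowly near forest)
  Trigram 4: (near forest bag)
  Trigram 5: (forest bag reads)
  Trigram 6: (bag reads table)
Total word trigrams: 8 - 2 = 6

6


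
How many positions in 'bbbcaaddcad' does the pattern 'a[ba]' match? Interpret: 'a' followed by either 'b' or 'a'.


Pattern: a[ba] means 'a' followed by either 'b' or 'a'.
Scanning 'bbbcaaddcad' position-by-position:
  Pos 0: window 'bb' -> no
  Pos 1: window 'bb' -> no
  Pos 2: window 'bc' -> no
  Pos 3: window 'ca' -> no
  Pos 4: window 'aa' -> MATCH
  Pos 5: window 'ad' -> no
  Pos 6: window 'dd' -> no
  Pos 7: window 'dc' -> no
  Pos 8: window 'ca' -> no
  Pos 9: window 'ad' -> no
  Pos 10: window 'd' -> no
Total matches: 1

1


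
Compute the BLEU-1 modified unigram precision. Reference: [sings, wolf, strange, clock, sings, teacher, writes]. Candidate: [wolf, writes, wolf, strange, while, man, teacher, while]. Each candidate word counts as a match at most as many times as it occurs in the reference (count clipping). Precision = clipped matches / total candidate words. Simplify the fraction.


Reference word counts: {'clock': 1, 'sings': 2, 'strange': 1, 'teacher': 1, 'wolf': 1, 'writes': 1}
Checking each candidate word (with clipping):
  'wolf' -> in reference (ref count 1, used 1/1) -> match (matches: 1)
  'writes' -> in reference (ref count 1, used 1/1) -> match (matches: 2)
  'wolf' -> ref count 1 already used up (1/1) -> clipped, no match (matches: 2)
  'strange' -> in reference (ref count 1, used 1/1) -> match (matches: 3)
  'while' -> not in reference -> no match (matches: 3)
  'man' -> not in reference -> no match (matches: 3)
  'teacher' -> in reference (ref count 1, used 1/1) -> match (matches: 4)
  'while' -> not in reference -> no match (matches: 4)
Clipped matches: 4, Candidate length: 8
Precision = 4/8 = 1/2

1/2


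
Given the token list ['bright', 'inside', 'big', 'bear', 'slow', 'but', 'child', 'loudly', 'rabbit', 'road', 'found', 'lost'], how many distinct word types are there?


Listing all tokens and tracking unique types:
  Token 1: 'bright' -> NEW (unique so far: 1)
  Token 2: 'inside' -> NEW (unique so far: 2)
  Token 3: 'big' -> NEW (unique so far: 3)
  Token 4: 'bear' -> NEW (unique so far: 4)
  Token 5: 'slow' -> NEW (unique so far: 5)
  Token 6: 'but' -> NEW (unique so far: 6)
  Token 7: 'child' -> NEW (unique so far: 7)
  Token 8: 'loudly' -> NEW (unique so far: 8)
  Token 9: 'rabbit' -> NEW (unique so far: 9)
  Token 10: 'road' -> NEW (unique so far: 10)
  Token 11: 'found' -> NEW (unique so far: 11)
  Token 12: 'lost' -> NEW (unique so far: 12)
Unique types: ('bear', 'big', 'bright', 'but', 'child', 'found', 'inside', 'lost', 'loudly', 'rabbit', 'road', 'slow')
Vocabulary size: 12

12


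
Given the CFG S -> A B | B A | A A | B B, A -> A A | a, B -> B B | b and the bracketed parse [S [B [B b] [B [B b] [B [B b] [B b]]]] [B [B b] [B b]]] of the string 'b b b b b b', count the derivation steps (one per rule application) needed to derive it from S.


Every bracketed nonterminal node [X ...] in the tree is produced by exactly one rule application.
Reading the tree off as a leftmost derivation:
  Step 1: S  =>  B B   (applied S -> B B)
  Step 2: B B  =>  B B B   (applied B -> B B)
  Step 3: B B B  =>  b B B   (applied B -> b)
  Step 4: b B B  =>  b B B B   (applied B -> B B)
  Step 5: b B B B  =>  b b B B   (applied B -> b)
  Step 6: b b B B  =>  b b B B B   (applied B -> B B)
  Step 7: b b B B B  =>  b b b B B   (applied B -> b)
  Step 8: b b b B B  =>  b b b b B   (applied B -> b)
  Step 9: b b b b B  =>  b b b b B B   (applied B -> B B)
  Step 10: b b b b B B  =>  b b b b b B   (applied B -> b)
  Step 11: b b b b b B  =>  b b b b b b   (applied B -> b)
Final yield: b b b b b b
Total rewrite steps: 11

11


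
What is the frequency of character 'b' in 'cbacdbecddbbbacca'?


Scanning 'cbacdbecddbbbacca' for 'b':
  Position 1: 'b' -> MATCH (count: 1)
  Position 5: 'b' -> MATCH (count: 2)
  Position 10: 'b' -> MATCH (count: 3)
  Position 11: 'b' -> MATCH (count: 4)
  Position 12: 'b' -> MATCH (count: 5)
Total occurrences of 'b': 5

5


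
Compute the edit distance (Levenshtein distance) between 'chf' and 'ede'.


Building DP table for s1='chf' (len 3) and s2='ede' (len 3):
       e  d  e
    0  1  2  3
  c 1  1  2  3
  h 2  2  2  3
  f 3  3  3  3
Edit distance = dp[3][3] = 3

3


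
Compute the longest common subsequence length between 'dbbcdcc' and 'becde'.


DP table for LCS of 'dbbcdcc' and 'becde':
       b  e  c  d  e
    0  0  0  0  0  0
  d 0  0  0  0  1  1
  b 0  1  1  1  1  1
  b 0  1  1  1  1  1
  c 0  1  1  2  2  2
  d 0  1  1  2  3  3
  c 0  1  1  2  3  3
  c 0  1  1  2  3  3
LCS: 'bcd'
LCS length = 3

3


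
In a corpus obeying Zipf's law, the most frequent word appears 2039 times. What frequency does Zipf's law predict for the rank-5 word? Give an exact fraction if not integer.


Zipf's law: freq(rank) = f1 / rank
f1 = 2039, rank = 5
freq = 2039 / 5
GCD(2039, 5) = 1
Simplified: 2039/5

2039/5


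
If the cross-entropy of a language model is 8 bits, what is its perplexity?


Perplexity formula: PP = 2^H
H = 8
PP = 2^8
Steps: 2^1 = 2, 2^2 = 4, 2^3 = 8, 2^4 = 16, 2^5 = 32, 2^6 = 64, 2^7 = 128, 2^8 = 256
PP = 256

256


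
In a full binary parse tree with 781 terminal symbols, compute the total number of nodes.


Leaf nodes (terminals): 781
Internal nodes = n - 1 = 781 - 1 = 780
Total = leaves + internal = 781 + 780 = 1561

1561


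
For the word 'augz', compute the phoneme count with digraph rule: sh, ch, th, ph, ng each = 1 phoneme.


Parsing 'augz' greedily, digraphs first:
  'a' -> vowel phoneme (phonemes so far: 1)
  'u' -> vowel phoneme (phonemes so far: 2)
  'g' -> consonant phoneme (phonemes so far: 3)
  'z' -> consonant phoneme (phonemes so far: 4)
Total phonemes: 4

4


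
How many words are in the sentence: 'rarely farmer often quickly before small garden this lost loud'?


Counting words by splitting on spaces:
  Word 1: 'rarely'
  Word 2: 'farmer'
  Word 3: 'often'
  Word 4: 'quickly'
  Word 5: 'before'
  Word 6: 'small'
  Word 7: 'garden'
  Word 8: 'this'
  Word 9: 'lost'
  Word 10: 'loud'
Total words: 10

10


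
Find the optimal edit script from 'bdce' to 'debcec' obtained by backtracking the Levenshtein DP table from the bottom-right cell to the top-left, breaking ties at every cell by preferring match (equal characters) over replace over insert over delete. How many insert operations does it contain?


Edit distance = 4. Backtracking from cell (4, 6) with preference match > replace > insert > delete,
then listing the resulting alignment 'bdce' -> 'debcec' left to right:
  Step 1: insert 'd' [insertion #1]
  Step 2: replace b->e
  Step 3: replace d->b
  Step 4: keep 'c'
  Step 5: keep 'e'
  Step 6: insert 'c' [insertion #2]
Total insertions: 2

2


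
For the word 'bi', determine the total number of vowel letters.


Scanning each character of 'bi':
  Position 1: 'b' -> consonant (running count: 0)
  Position 2: 'i' -> vowel (running count: 1)
Total vowels: 1

1


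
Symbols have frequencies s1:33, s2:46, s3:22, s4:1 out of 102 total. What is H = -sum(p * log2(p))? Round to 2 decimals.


Computing entropy H = -sum(p_i * log2(p_i)):
  s1: p = 33/102 = 0.3235, -p*log2(p) = 0.5267
  s2: p = 46/102 = 0.4510, -p*log2(p) = 0.5181
  s3: p = 22/102 = 0.2157, -p*log2(p) = 0.4773
  s4: p = 1/102 = 0.0098, -p*log2(p) = 0.0654
H = sum of terms = 1.5875
Rounded to 2 decimals: 1.59

1.59


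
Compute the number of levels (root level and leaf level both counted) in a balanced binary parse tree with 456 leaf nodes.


In a balanced binary tree with n leaves the deepest leaf is ceil(log2(n)) edges below the root,
so counting node levels inclusive of root and leaves gives ceil(log2(n)) + 1 levels.
log2(456) = 8.8329
ceil(8.8329) = 9
levels = 9 + 1 = 10

10


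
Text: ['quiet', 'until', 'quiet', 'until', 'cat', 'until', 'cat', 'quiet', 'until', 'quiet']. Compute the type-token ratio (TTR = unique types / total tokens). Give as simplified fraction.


Tokens: 10
Unique types: ('cat', 'quiet', 'until') = 3
TTR = 3/10
Already in lowest terms.

3/10


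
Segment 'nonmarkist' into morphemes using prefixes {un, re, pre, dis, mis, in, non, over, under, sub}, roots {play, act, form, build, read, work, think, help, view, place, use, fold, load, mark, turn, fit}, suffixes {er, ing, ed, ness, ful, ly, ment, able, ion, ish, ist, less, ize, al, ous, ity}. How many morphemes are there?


Segmenting 'nonmarkist' against the inventory:
  'non' -> prefix (morpheme 1)
  'mark' -> root (morpheme 2)
  'ist' -> suffix (morpheme 3)
Total morphemes: 3

3


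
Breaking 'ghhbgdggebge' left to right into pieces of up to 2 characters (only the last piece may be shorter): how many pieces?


'ghhbgdggebge' has 12 characters.
Chunking with max size 2:
  Chunk 1: 'gh' (positions 0-1)
  Chunk 2: 'hb' (positions 2-3)
  Chunk 3: 'gd' (positions 4-5)
  Chunk 4: 'gg' (positions 6-7)
  Chunk 5: 'eb' (positions 8-9)
  Chunk 6: 'ge' (positions 10-11)
Total chunks: ceil(12 / 2) = 6

6


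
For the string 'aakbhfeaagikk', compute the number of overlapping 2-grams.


String 'aakbhfeaagikk' has length L = 13.
Number of overlapping n-grams = L - n + 1
Substituting: 13 - 2 + 1 = 12

12


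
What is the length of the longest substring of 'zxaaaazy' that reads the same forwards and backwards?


Scanning 'zxaaaazy' for palindromic substrings.
Substring at positions 2-5: 'aaaa'.
Check: reverse('aaaa') = 'aaaa' -> palindrome confirmed.
Neighbouring characters ('x' / 'z') break symmetry, so it cannot extend further.
No longer palindromic substring exists; longest length = 4

4


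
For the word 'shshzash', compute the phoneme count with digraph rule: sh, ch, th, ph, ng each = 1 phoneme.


Parsing 'shshzash' greedily, digraphs first:
  'sh' -> digraph (1 consonant phoneme) (phonemes so far: 1)
  'sh' -> digraph (1 consonant phoneme) (phonemes so far: 2)
  'z' -> consonant phoneme (phonemes so far: 3)
  'a' -> vowel phoneme (phonemes so far: 4)
  'sh' -> digraph (1 consonant phoneme) (phonemes so far: 5)
Total phonemes: 5

5


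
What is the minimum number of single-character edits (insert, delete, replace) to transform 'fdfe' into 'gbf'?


Building DP table for s1='fdfe' (len 4) and s2='gbf' (len 3):
       g  b  f
    0  1  2  3
  f 1  1  2  2
  d 2  2  2  3
  f 3  3  3  2
  e 4  4  4  3
Edit distance = dp[4][3] = 3

3


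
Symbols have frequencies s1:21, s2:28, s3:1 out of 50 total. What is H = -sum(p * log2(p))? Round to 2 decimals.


Computing entropy H = -sum(p_i * log2(p_i)):
  s1: p = 21/50 = 0.4200, -p*log2(p) = 0.5256
  s2: p = 28/50 = 0.5600, -p*log2(p) = 0.4684
  s3: p = 1/50 = 0.0200, -p*log2(p) = 0.1129
H = sum of terms = 1.1069
Rounded to 2 decimals: 1.11

1.11


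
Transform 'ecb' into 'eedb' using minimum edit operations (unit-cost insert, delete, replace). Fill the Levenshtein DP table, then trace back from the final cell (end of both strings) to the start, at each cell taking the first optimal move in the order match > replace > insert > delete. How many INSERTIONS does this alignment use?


Edit distance = 2. Backtracking from cell (3, 4) with preference match > replace > insert > delete,
then listing the resulting alignment 'ecb' -> 'eedb' left to right:
  Step 1: insert 'e' [insertion #1]
  Step 2: keep 'e'
  Step 3: replace c->d
  Step 4: keep 'b'
Total insertions: 1

1


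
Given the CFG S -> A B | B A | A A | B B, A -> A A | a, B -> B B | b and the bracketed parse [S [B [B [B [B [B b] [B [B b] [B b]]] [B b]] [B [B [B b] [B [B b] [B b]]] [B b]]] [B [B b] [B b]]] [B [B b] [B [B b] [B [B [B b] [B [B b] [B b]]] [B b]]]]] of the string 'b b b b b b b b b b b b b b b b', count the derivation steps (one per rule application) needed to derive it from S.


Every bracketed nonterminal node [X ...] in the tree is produced by exactly one rule application.
Reading the tree off as a leftmost derivation:
  Step 1: S  =>  B B   (applied S -> B B)
  Step 2: B B  =>  B B B   (applied B -> B B)
  Step 3: B B B  =>  B B B B   (applied B -> B B)
  Step 4: B B B B  =>  B B B B B   (applied B -> B B)
  Step 5: B B B B B  =>  B B B B B B   (applied B -> B B)
  Step 6: B B B B B B  =>  b B B B B B   (applied B -> b)
  Step 7: b B B B B B  =>  b B B B B B B   (applied B -> B B)
  Step 8: b B B B B B B  =>  b b B B B B B   (applied B -> b)
  Step 9: b b B B B B B  =>  b b b B B B B   (applied B -> b)
  Step 10: b b b B B B B  =>  b b b b B B B   (applied B -> b)
  Step 11: b b b b B B B  =>  b b b b B B B B   (applied B -> B B)
  Step 12: b b b b B B B B  =>  b b b b B B B B B   (applied B -> B B)
  Step 13: b b b b B B B B B  =>  b b b b b B B B B   (applied B -> b)
  Step 14: b b b b b B B B B  =>  b b b b b B B B B B   (applied B -> B B)
  Step 15: b b b b b B B B B B  =>  b b b b b b B B B B   (applied B -> b)
  Step 16: b b b b b b B B B B  =>  b b b b b b b B B B   (applied B -> b)
  Step 17: b b b b b b b B B B  =>  b b b b b b b b B B   (applied B -> b)
  Step 18: b b b b b b b b B B  =>  b b b b b b b b B B B   (applied B -> B B)
  Step 19: b b b b b b b b B B B  =>  b b b b b b b b b B B   (applied B -> b)
  Step 20: b b b b b b b b b B B  =>  b b b b b b b b b b B   (applied B -> b)
  Step 21: b b b b b b b b b b B  =>  b b b b b b b b b b B B   (applied B -> B B)
  Step 22: b b b b b b b b b b B B  =>  b b b b b b b b b b b B   (applied B -> b)
  Step 23: b b b b b b b b b b b B  =>  b b b b b b b b b b b B B   (applied B -> B B)
  Step 24: b b b b b b b b b b b B B  =>  b b b b b b b b b b b b B   (applied B -> b)
  Step 25: b b b b b b b b b b b b B  =>  b b b b b b b b b b b b B B   (applied B -> B B)
  Step 26: b b b b b b b b b b b b B B  =>  b b b b b b b b b b b b B B B   (applied B -> B B)
  Step 27: b b b b b b b b b b b b B B B  =>  b b b b b b b b b b b b b B B   (applied B -> b)
  Step 28: b b b b b b b b b b b b b B B  =>  b b b b b b b b b b b b b B B B   (applied B -> B B)
  Step 29: b b b b b b b b b b b b b B B B  =>  b b b b b b b b b b b b b b B B   (applied B -> b)
  Step 30: b b b b b b b b b b b b b b B B  =>  b b b b b b b b b b b b b b b B   (applied B -> b)
  Step 31: b b b b b b b b b b b b b b b B  =>  b b b b b b b b b b b b b b b b   (applied B -> b)
Final yield: b b b b b b b b b b b b b b b b
Total rewrite steps: 31

31


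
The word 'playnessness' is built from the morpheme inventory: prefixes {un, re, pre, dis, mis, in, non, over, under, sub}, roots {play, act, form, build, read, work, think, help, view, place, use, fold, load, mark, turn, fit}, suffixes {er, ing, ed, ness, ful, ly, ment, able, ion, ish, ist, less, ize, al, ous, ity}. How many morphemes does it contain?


Segmenting 'playnessness' against the inventory:
  'play' -> root (morpheme 1)
  'ness' -> suffix (morpheme 2)
  'ness' -> suffix (morpheme 3)
Total morphemes: 3

3


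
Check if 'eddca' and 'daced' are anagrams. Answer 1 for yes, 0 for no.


Sort characters of 'eddca': 'acdde'
Sort characters of 'daced': 'acdde'
Sorted forms match -> they ARE anagrams
Result: 1

1


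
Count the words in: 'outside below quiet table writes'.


Counting words by splitting on spaces:
  Word 1: 'outside'
  Word 2: 'below'
  Word 3: 'quiet'
  Word 4: 'table'
  Word 5: 'writes'
Total words: 5

5


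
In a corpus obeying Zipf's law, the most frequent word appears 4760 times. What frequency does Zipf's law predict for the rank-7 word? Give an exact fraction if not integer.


Zipf's law: freq(rank) = f1 / rank
f1 = 4760, rank = 7
freq = 4760 / 7
= 680

680


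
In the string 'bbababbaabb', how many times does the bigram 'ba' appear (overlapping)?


Scanning 'bbababbaabb' for bigram 'ba':
  Position 0: 'bb' -> no
  Position 1: 'ba' -> MATCH
  Position 2: 'ab' -> no
  Position 3: 'ba' -> MATCH
  Position 4: 'ab' -> no
  Position 5: 'bb' -> no
  Position 6: 'ba' -> MATCH
  Position 7: 'aa' -> no
  Position 8: 'ab' -> no
  Position 9: 'bb' -> no
Total matches: 3

3


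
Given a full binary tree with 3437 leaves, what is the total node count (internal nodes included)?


Leaf nodes (terminals): 3437
Internal nodes = n - 1 = 3437 - 1 = 3436
Total = leaves + internal = 3437 + 3436 = 6873

6873


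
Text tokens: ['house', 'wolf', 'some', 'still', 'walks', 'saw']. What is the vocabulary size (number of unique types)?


Listing all tokens and tracking unique types:
  Token 1: 'house' -> NEW (unique so far: 1)
  Token 2: 'wolf' -> NEW (unique so far: 2)
  Token 3: 'some' -> NEW (unique so far: 3)
  Token 4: 'still' -> NEW (unique so far: 4)
  Token 5: 'walks' -> NEW (unique so far: 5)
  Token 6: 'saw' -> NEW (unique so far: 6)
Unique types: ('house', 'saw', 'some', 'still', 'walks', 'wolf')
Vocabulary size: 6

6


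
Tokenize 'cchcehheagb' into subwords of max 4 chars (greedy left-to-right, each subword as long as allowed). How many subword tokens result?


'cchcehheagb' has 11 characters.
Chunking with max size 4:
  Chunk 1: 'cchc' (positions 0-3)
  Chunk 2: 'ehhe' (positions 4-7)
  Chunk 3: 'agb' (positions 8-10)
Total chunks: ceil(11 / 4) = 3

3


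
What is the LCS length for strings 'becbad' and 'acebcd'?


DP table for LCS of 'becbad' and 'acebcd':
       a  c  e  b  c  d
    0  0  0  0  0  0  0
  b 0  0  0  0  1  1  1
  e 0  0  0  1  1  1  1
  c 0  0  1  1  1  2  2
  b 0  0  1  1  2  2  2
  a 0  1  1  1  2  2  2
  d 0  1  1  1  2  2  3
LCS: 'bcd'
LCS length = 3

3


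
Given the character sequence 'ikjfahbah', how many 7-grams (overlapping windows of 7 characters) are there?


String 'ikjfahbah' has length L = 9.
Number of overlapping n-grams = L - n + 1
Substituting: 9 - 7 + 1 = 3

3


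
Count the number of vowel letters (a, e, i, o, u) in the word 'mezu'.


Scanning each character of 'mezu':
  Position 1: 'm' -> consonant (running count: 0)
  Position 2: 'e' -> vowel (running count: 1)
  Position 3: 'z' -> consonant (running count: 1)
  Position 4: 'u' -> vowel (running count: 2)
Total vowels: 2

2


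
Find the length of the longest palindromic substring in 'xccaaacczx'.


Scanning 'xccaaacczx' for palindromic substrings.
Substring at positions 1-7: 'ccaaacc'.
Check: reverse('ccaaacc') = 'ccaaacc' -> palindrome confirmed.
Neighbouring characters ('x' / 'z') break symmetry, so it cannot extend further.
No longer palindromic substring exists; longest length = 7

7


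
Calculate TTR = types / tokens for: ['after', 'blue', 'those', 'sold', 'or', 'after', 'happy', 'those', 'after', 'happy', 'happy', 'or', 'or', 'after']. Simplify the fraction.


Tokens: 14
Unique types: ('after', 'blue', 'happy', 'or', 'sold', 'those') = 6
TTR = 6/14
Simplify: divide both by 2 -> 3/7
TTR = 3/7

3/7


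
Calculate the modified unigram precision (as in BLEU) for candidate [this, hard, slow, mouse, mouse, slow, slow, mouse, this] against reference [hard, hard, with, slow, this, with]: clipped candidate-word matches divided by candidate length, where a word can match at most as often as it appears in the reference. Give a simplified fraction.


Reference word counts: {'hard': 2, 'slow': 1, 'this': 1, 'with': 2}
Checking each candidate word (with clipping):
  'this' -> in reference (ref count 1, used 1/1) -> match (matches: 1)
  'hard' -> in reference (ref count 2, used 1/2) -> match (matches: 2)
  'slow' -> in reference (ref count 1, used 1/1) -> match (matches: 3)
  'mouse' -> not in reference -> no match (matches: 3)
  'mouse' -> not in reference -> no match (matches: 3)
  'slow' -> ref count 1 already used up (1/1) -> clipped, no match (matches: 3)
  'slow' -> ref count 1 already used up (1/1) -> clipped, no match (matches: 3)
  'mouse' -> not in reference -> no match (matches: 3)
  'this' -> ref count 1 already used up (1/1) -> clipped, no match (matches: 3)
Clipped matches: 3, Candidate length: 9
Precision = 3/9 = 1/3

1/3


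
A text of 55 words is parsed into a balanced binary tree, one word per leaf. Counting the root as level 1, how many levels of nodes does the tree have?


In a balanced binary tree with n leaves the deepest leaf is ceil(log2(n)) edges below the root,
so counting node levels inclusive of root and leaves gives ceil(log2(n)) + 1 levels.
log2(55) = 5.7814
ceil(5.7814) = 6
levels = 6 + 1 = 7

7


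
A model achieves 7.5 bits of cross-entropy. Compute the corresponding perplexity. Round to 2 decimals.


Perplexity formula: PP = 2^H
H = 7.5
PP = 2^7.5
Decompose: 2^7.5 = 2^7 * 2^0.5 = 2^7 * sqrt(2)
2^7 = 128, sqrt(2) ~ 1.4142136
PP ~ 128 * 1.4142136 = 181.0193408
Rounded to 2 decimals: 181.02

181.02


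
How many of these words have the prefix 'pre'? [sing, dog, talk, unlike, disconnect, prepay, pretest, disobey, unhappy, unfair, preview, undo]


Checking each word for prefix 'pre':
  'sing' -> no (count: 0)
  'dog' -> no (count: 0)
  'talk' -> no (count: 0)
  'unlike' -> no (count: 0)
  'disconnect' -> no (count: 0)
  'prepay' -> YES, starts with 'pre' (count: 1)
  'pretest' -> YES, starts with 'pre' (count: 2)
  'disobey' -> no (count: 2)
  'unhappy' -> no (count: 2)
  'unfair' -> no (count: 2)
  'preview' -> YES, starts with 'pre' (count: 3)
  'undo' -> no (count: 3)
Total with prefix 'pre': 3

3


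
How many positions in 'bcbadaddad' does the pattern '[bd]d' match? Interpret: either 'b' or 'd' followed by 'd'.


Pattern: [bd]d means either 'b' or 'd' followed by 'd'.
Scanning 'bcbadaddad' position-by-position:
  Pos 0: window 'bc' -> no
  Pos 1: window 'cb' -> no
  Pos 2: window 'ba' -> no
  Pos 3: window 'ad' -> no
  Pos 4: window 'da' -> no
  Pos 5: window 'ad' -> no
  Pos 6: window 'dd' -> MATCH
  Pos 7: window 'da' -> no
  Pos 8: window 'ad' -> no
  Pos 9: window 'd' -> no
Total matches: 1

1


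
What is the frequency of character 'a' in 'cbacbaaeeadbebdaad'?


Scanning 'cbacbaaeeadbebdaad' for 'a':
  Position 2: 'a' -> MATCH (count: 1)
  Position 5: 'a' -> MATCH (count: 2)
  Position 6: 'a' -> MATCH (count: 3)
  Position 9: 'a' -> MATCH (count: 4)
  Position 15: 'a' -> MATCH (count: 5)
  Position 16: 'a' -> MATCH (count: 6)
Total occurrences of 'a': 6

6


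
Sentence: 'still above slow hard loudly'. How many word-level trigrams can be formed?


Word trigrams from [5] words:
  Trigram 1: (still above slow)
  Trigram 2: (above slow hard)
  Trigram 3: (slow hard loudly)
Total word trigrams: 5 - 2 = 3

3


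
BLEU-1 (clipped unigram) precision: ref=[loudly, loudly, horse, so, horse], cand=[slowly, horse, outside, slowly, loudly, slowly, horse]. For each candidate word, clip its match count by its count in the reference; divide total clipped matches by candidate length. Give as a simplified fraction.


Reference word counts: {'horse': 2, 'loudly': 2, 'so': 1}
Checking each candidate word (with clipping):
  'slowly' -> not in reference -> no match (matches: 0)
  'horse' -> in reference (ref count 2, used 1/2) -> match (matches: 1)
  'outside' -> not in reference -> no match (matches: 1)
  'slowly' -> not in reference -> no match (matches: 1)
  'loudly' -> in reference (ref count 2, used 1/2) -> match (matches: 2)
  'slowly' -> not in reference -> no match (matches: 2)
  'horse' -> in reference (ref count 2, used 2/2) -> match (matches: 3)
Clipped matches: 3, Candidate length: 7
Precision = 3/7

3/7


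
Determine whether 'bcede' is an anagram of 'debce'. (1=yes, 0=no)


Sort characters of 'bcede': 'bcdee'
Sort characters of 'debce': 'bcdee'
Sorted forms match -> they ARE anagrams
Result: 1

1


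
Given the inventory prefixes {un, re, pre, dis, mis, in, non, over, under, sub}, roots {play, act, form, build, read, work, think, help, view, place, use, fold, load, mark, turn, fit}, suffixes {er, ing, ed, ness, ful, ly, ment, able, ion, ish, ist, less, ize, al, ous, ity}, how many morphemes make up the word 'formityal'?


Segmenting 'formityal' against the inventory:
  'form' -> root (morpheme 1)
  'ity' -> suffix (morpheme 2)
  'al' -> suffix (morpheme 3)
Total morphemes: 3

3


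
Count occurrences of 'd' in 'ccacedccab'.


Scanning 'ccacedccab' for 'd':
  Position 5: 'd' -> MATCH (count: 1)
Total occurrences of 'd': 1

1


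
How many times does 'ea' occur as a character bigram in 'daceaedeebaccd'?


Scanning 'daceaedeebaccd' for bigram 'ea':
  Position 0: 'da' -> no
  Position 1: 'ac' -> no
  Position 2: 'ce' -> no
  Position 3: 'ea' -> MATCH
  Position 4: 'ae' -> no
  Position 5: 'ed' -> no
  Position 6: 'de' -> no
  Position 7: 'ee' -> no
  Position 8: 'eb' -> no
  Position 9: 'ba' -> no
  Position 10: 'ac' -> no
  Position 11: 'cc' -> no
  Position 12: 'cd' -> no
Total matches: 1

1


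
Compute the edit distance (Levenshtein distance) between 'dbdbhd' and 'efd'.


Building DP table for s1='dbdbhd' (len 6) and s2='efd' (len 3):
       e  f  d
    0  1  2  3
  d 1  1  2  2
  b 2  2  2  3
  d 3  3  3  2
  b 4  4  4  3
  h 5  5  5  4
  d 6  6  6  5
Edit distance = dp[6][3] = 5

5


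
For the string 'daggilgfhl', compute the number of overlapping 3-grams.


String 'daggilgfhl' has length L = 10.
Number of overlapping n-grams = L - n + 1
Substituting: 10 - 3 + 1 = 8

8


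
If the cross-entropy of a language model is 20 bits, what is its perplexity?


Perplexity formula: PP = 2^H
H = 20
PP = 2^20
PP = 2^20 = 1048576

1048576


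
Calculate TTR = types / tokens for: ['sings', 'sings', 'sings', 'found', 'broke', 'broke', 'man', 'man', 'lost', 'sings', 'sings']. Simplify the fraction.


Tokens: 11
Unique types: ('broke', 'found', 'lost', 'man', 'sings') = 5
TTR = 5/11
Already in lowest terms.

5/11


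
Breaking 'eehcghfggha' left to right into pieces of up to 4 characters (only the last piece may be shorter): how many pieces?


'eehcghfggha' has 11 characters.
Chunking with max size 4:
  Chunk 1: 'eehc' (positions 0-3)
  Chunk 2: 'ghfg' (positions 4-7)
  Chunk 3: 'gha' (positions 8-10)
Total chunks: ceil(11 / 4) = 3

3


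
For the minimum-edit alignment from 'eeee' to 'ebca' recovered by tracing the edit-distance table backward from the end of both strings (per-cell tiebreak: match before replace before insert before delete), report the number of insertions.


Edit distance = 3. Backtracking from cell (4, 4) with preference match > replace > insert > delete,
then listing the resulting alignment 'eeee' -> 'ebca' left to right:
  Step 1: keep 'e'
  Step 2: replace e->b
  Step 3: replace e->c
  Step 4: replace e->a
Total insertions: 0

0


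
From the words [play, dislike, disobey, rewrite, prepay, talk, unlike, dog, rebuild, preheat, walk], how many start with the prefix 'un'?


Checking each word for prefix 'un':
  'play' -> no (count: 0)
  'dislike' -> no (count: 0)
  'disobey' -> no (count: 0)
  'rewrite' -> no (count: 0)
  'prepay' -> no (count: 0)
  'talk' -> no (count: 0)
  'unlike' -> YES, starts with 'un' (count: 1)
  'dog' -> no (count: 1)
  'rebuild' -> no (count: 1)
  'preheat' -> no (count: 1)
  'walk' -> no (count: 1)
Total with prefix 'un': 1

1


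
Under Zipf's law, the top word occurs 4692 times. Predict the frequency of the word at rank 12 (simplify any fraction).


Zipf's law: freq(rank) = f1 / rank
f1 = 4692, rank = 12
freq = 4692 / 12
= 391

391


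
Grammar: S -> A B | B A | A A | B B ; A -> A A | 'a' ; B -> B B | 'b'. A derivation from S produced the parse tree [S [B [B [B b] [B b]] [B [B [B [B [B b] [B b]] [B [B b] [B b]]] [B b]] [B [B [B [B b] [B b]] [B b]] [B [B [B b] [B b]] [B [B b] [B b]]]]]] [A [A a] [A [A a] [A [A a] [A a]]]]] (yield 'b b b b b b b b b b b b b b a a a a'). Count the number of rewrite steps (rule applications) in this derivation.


Every bracketed nonterminal node [X ...] in the tree is produced by exactly one rule application.
Reading the tree off as a leftmost derivation:
  Step 1: S  =>  B A   (applied S -> B A)
  Step 2: B A  =>  B B A   (applied B -> B B)
  Step 3: B B A  =>  B B B A   (applied B -> B B)
  Step 4: B B B A  =>  b B B A   (applied B -> b)
  Step 5: b B B A  =>  b b B A   (applied B -> b)
  Step 6: b b B A  =>  b b B B A   (applied B -> B B)
  Step 7: b b B B A  =>  b b B B B A   (applied B -> B B)
  Step 8: b b B B B A  =>  b b B B B B A   (applied B -> B B)
  Step 9: b b B B B B A  =>  b b B B B B B A   (applied B -> B B)
  Step 10: b b B B B B B A  =>  b b b B B B B A   (applied B -> b)
  Step 11: b b b B B B B A  =>  b b b b B B B A   (applied B -> b)
  Step 12: b b b b B B B A  =>  b b b b B B B B A   (applied B -> B B)
  Step 13: b b b b B B B B A  =>  b b b b b B B B A   (applied B -> b)
  Step 14: b b b b b B B B A  =>  b b b b b b B B A   (applied B -> b)
  Step 15: b b b b b b B B A  =>  b b b b b b b B A   (applied B -> b)
  Step 16: b b b b b b b B A  =>  b b b b b b b B B A   (applied B -> B B)
  Step 17: b b b b b b b B B A  =>  b b b b b b b B B B A   (applied B -> B B)
  Step 18: b b b b b b b B B B A  =>  b b b b b b b B B B B A   (applied B -> B B)
  Step 19: b b b b b b b B B B B A  =>  b b b b b b b b B B B A   (applied B -> b)
  Step 20: b b b b b b b b B B B A  =>  b b b b b b b b b B B A   (applied B -> b)
  Step 21: b b b b b b b b b B B A  =>  b b b b b b b b b b B A   (applied B -> b)
  Step 22: b b b b b b b b b b B A  =>  b b b b b b b b b b B B A   (applied B -> B B)
  Step 23: b b b b b b b b b b B B A  =>  b b b b b b b b b b B B B A   (applied B -> B B)
  Step 24: b b b b b b b b b b B B B A  =>  b b b b b b b b b b b B B A   (applied B -> b)
  Step 25: b b b b b b b b b b b B B A  =>  b b b b b b b b b b b b B A   (applied B -> b)
  Step 26: b b b b b b b b b b b b B A  =>  b b b b b b b b b b b b B B A   (applied B -> B B)
  Step 27: b b b b b b b b b b b b B B A  =>  b b b b b b b b b b b b b B A   (applied B -> b)
  Step 28: b b b b b b b b b b b b b B A  =>  b b b b b b b b b b b b b b A   (applied B -> b)
  Step 29: b b b b b b b b b b b b b b A  =>  b b b b b b b b b b b b b b A A   (applied A -> A A)
  Step 30: b b b b b b b b b b b b b b A A  =>  b b b b b b b b b b b b b b a A   (applied A -> a)
  Step 31: b b b b b b b b b b b b b b a A  =>  b b b b b b b b b b b b b b a A A   (applied A -> A A)
  Step 32: b b b b b b b b b b b b b b a A A  =>  b b b b b b b b b b b b b b a a A   (applied A -> a)
  Step 33: b b b b b b b b b b b b b b a a A  =>  b b b b b b b b b b b b b b a a A A   (applied A -> A A)
  Step 34: b b b b b b b b b b b b b b a a A A  =>  b b b b b b b b b b b b b b a a a A   (applied A -> a)
  Step 35: b b b b b b b b b b b b b b a a a A  =>  b b b b b b b b b b b b b b a a a a   (applied A -> a)
Final yield: b b b b b b b b b b b b b b a a a a
Total rewrite steps: 35

35


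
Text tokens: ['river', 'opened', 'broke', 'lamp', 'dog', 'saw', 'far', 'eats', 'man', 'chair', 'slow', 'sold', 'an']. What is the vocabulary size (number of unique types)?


Listing all tokens and tracking unique types:
  Token 1: 'river' -> NEW (unique so far: 1)
  Token 2: 'opened' -> NEW (unique so far: 2)
  Token 3: 'broke' -> NEW (unique so far: 3)
  Token 4: 'lamp' -> NEW (unique so far: 4)
  Token 5: 'dog' -> NEW (unique so far: 5)
  Token 6: 'saw' -> NEW (unique so far: 6)
  Token 7: 'far' -> NEW (unique so far: 7)
  Token 8: 'eats' -> NEW (unique so far: 8)
  Token 9: 'man' -> NEW (unique so far: 9)
  Token 10: 'chair' -> NEW (unique so far: 10)
  Token 11: 'slow' -> NEW (unique so far: 11)
  Token 12: 'sold' -> NEW (unique so far: 12)
  Token 13: 'an' -> NEW (unique so far: 13)
Unique types: ('an', 'broke', 'chair', 'dog', 'eats', 'far', 'lamp', 'man', 'opened', 'river', 'saw', 'slow', 'sold')
Vocabulary size: 13

13


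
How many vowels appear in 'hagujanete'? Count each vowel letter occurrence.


Scanning each character of 'hagujanete':
  Position 1: 'h' -> consonant (running count: 0)
  Position 2: 'a' -> vowel (running count: 1)
  Position 3: 'g' -> consonant (running count: 1)
  Position 4: 'u' -> vowel (running count: 2)
  Position 5: 'j' -> consonant (running count: 2)
  Position 6: 'a' -> vowel (running count: 3)
  Position 7: 'n' -> consonant (running count: 3)
  Position 8: 'e' -> vowel (running count: 4)
  Position 9: 't' -> consonant (running count: 4)
  Position 10: 'e' -> vowel (running count: 5)
Total vowels: 5

5


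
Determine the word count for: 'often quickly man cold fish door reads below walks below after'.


Counting words by splitting on spaces:
  Word 1: 'often'
  Word 2: 'quickly'
  Word 3: 'man'
  Word 4: 'cold'
  Word 5: 'fish'
  Word 6: 'door'
  Word 7: 'reads'
  Word 8: 'below'
  Word 9: 'walks'
  Word 10: 'below'
  Word 11: 'after'
Total words: 11

11


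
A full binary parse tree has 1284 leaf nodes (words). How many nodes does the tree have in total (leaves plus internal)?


Leaf nodes (terminals): 1284
Internal nodes = n - 1 = 1284 - 1 = 1283
Total = leaves + internal = 1284 + 1283 = 2567

2567


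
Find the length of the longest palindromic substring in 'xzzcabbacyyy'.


Scanning 'xzzcabbacyyy' for palindromic substrings.
Substring at positions 3-8: 'cabbac'.
Check: reverse('cabbac') = 'cabbac' -> palindrome confirmed.
Neighbouring characters ('z' / 'y') break symmetry, so it cannot extend further.
No longer palindromic substring exists; longest length = 6

6


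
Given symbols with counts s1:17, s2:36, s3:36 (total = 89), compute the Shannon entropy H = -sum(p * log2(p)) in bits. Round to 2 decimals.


Computing entropy H = -sum(p_i * log2(p_i)):
  s1: p = 17/89 = 0.1910, -p*log2(p) = 0.4562
  s2: p = 36/89 = 0.4045, -p*log2(p) = 0.5282
  s3: p = 36/89 = 0.4045, -p*log2(p) = 0.5282
H = sum of terms = 1.5126
Rounded to 2 decimals: 1.51

1.51


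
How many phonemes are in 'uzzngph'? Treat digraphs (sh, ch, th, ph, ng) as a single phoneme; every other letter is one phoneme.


Parsing 'uzzngph' greedily, digraphs first:
  'u' -> vowel phoneme (phonemes so far: 1)
  'z' -> consonant phoneme (phonemes so far: 2)
  'z' -> consonant phoneme (phonemes so far: 3)
  'ng' -> digraph (1 consonant phoneme) (phonemes so far: 4)
  'ph' -> digraph (1 consonant phoneme) (phonemes so far: 5)
Total phonemes: 5

5


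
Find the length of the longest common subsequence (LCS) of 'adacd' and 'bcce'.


DP table for LCS of 'adacd' and 'bcce':
       b  c  c  e
    0  0  0  0  0
  a 0  0  0  0  0
  d 0  0  0  0  0
  a 0  0  0  0  0
  c 0  0  1  1  1
  d 0  0  1  1  1
LCS: 'c'
LCS length = 1

1


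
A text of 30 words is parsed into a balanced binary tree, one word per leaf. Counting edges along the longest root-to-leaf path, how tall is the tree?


In a balanced binary tree with n leaves the deepest leaf is ceil(log2(n)) edges below the root.
log2(30) = 4.9069
ceil(4.9069) = 5
height (edges) = 5

5


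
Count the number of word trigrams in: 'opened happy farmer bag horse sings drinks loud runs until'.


Word trigrams from [10] words:
  Trigram 1: (opened happy farmer)
  Trigram 2: (happy farmer bag)
  Trigram 3: (farmer bag horse)
  Trigram 4: (bag horse sings)
  Trigram 5: (horse sings drinks)
  Trigram 6: (sings drinks loud)
  Trigram 7: (drinks loud runs)
  Trigram 8: (loud runs until)
Total word trigrams: 10 - 2 = 8

8


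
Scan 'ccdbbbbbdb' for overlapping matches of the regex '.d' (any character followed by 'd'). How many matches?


Pattern: .d means any character followed by 'd'.
Scanning 'ccdbbbbbdb' position-by-position:
  Pos 0: window 'cc' -> no
  Pos 1: window 'cd' -> MATCH
  Pos 2: window 'db' -> no
  Pos 3: window 'bb' -> no
  Pos 4: window 'bb' -> no
  Pos 5: window 'bb' -> no
  Pos 6: window 'bb' -> no
  Pos 7: window 'bd' -> MATCH
  Pos 8: window 'db' -> no
  Pos 9: window 'b' -> no
Total matches: 2

2


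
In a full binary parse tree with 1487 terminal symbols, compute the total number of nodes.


Leaf nodes (terminals): 1487
Internal nodes = n - 1 = 1487 - 1 = 1486
Total = leaves + internal = 1487 + 1486 = 2973

2973


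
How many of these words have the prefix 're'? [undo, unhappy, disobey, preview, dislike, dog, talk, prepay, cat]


Checking each word for prefix 're':
  'undo' -> no (count: 0)
  'unhappy' -> no (count: 0)
  'disobey' -> no (count: 0)
  'preview' -> no (count: 0)
  'dislike' -> no (count: 0)
  'dog' -> no (count: 0)
  'talk' -> no (count: 0)
  'prepay' -> no (count: 0)
  'cat' -> no (count: 0)
Total with prefix 're': 0

0
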